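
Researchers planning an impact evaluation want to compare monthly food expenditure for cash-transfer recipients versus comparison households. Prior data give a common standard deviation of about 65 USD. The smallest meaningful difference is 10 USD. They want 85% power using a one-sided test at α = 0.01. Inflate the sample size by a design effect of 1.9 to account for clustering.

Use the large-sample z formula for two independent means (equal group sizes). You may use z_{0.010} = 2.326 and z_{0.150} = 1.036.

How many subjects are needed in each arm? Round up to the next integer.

n = 1815 per group

n = (z_α + z_β)² · (σ₁² + σ₂²) / δ²
  = (2.326 + 1.036)² · (2·65² = 8450) / 10²
  = 11.3030 · 8450 / 100
  = 955.11
Design effect: 1.9 × 955.11 = 1814.70.
Round up → n = 1815 per group.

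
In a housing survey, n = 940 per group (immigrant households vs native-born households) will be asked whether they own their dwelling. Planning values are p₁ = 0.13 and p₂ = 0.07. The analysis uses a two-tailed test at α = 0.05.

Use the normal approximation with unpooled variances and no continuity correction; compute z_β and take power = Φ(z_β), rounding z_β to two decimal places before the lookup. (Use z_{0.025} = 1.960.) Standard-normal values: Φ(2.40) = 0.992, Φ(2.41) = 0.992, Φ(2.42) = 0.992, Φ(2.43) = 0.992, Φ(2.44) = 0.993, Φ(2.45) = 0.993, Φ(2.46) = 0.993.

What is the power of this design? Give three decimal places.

Power ≈ 0.992

z_β = |p₁−p₂|·√(n/[p₁q₁+p₂q₂]) − z_{α/2}
    = 0.06 · √(940/0.1782) − 1.960
    = 0.06 · 72.6290 − 1.960
    = 4.3577 − 1.960 = 2.3977 → 2.40
Power = Φ(2.40) = 0.992.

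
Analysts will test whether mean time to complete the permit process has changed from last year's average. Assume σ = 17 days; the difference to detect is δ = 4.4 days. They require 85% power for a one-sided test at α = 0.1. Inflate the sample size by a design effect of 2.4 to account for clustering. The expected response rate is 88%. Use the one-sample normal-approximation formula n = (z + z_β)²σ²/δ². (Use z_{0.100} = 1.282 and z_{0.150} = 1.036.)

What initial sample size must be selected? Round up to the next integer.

n = (z_α + z_β)² · σ² / δ²
  = (1.282 + 1.036)² · 17² / 4.4²
  = 5.3731 · 289 / 19.36
  = 80.21
Design effect: 2.4 × 80.21 = 192.50.
Adjust for 88% response: 192.50 / 0.88 = 218.75.
Round up → n = 219.

n = 219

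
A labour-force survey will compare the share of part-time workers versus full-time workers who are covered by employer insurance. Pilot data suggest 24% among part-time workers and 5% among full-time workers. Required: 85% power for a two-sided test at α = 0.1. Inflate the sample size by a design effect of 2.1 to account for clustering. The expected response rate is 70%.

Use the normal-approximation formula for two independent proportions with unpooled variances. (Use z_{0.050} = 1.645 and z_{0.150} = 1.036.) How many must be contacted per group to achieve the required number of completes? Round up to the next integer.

n = 138 per group

n = (z_{α/2} + z_β)² · [p₁(1−p₁) + p₂(1−p₂)] / (p₁ − p₂)²
  = (1.645 + 1.036)² · (0.24·0.76 + 0.05·0.95) / (0.19)²
  = (2.681)² · (0.1824 + 0.0475) / 0.0361
  = 7.1878 · 0.2299 / 0.0361
  = 45.77
Design effect: 2.1 × 45.77 = 96.13.
Adjust for 70% response: 96.13 / 0.70 = 137.32.
Round up → n = 138 per group.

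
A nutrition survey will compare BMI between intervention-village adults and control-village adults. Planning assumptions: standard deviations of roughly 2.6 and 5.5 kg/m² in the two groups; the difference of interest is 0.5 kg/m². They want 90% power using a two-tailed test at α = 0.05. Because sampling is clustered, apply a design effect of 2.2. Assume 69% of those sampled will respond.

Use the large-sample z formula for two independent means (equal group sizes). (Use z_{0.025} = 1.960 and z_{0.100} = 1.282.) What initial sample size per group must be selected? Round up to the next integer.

n = (z_{α/2} + z_β)² · (σ₁² + σ₂²) / δ²
  = (1.960 + 1.282)² · (2.6² + 5.5² = 37.01) / 0.5²
  = 10.5106 · 37.01 / 0.25
  = 1555.98
Design effect: 2.2 × 1555.98 = 3423.16.
Adjust for 69% response: 3423.16 / 0.69 = 4961.11.
Round up → n = 4962 per group.

n = 4962 per group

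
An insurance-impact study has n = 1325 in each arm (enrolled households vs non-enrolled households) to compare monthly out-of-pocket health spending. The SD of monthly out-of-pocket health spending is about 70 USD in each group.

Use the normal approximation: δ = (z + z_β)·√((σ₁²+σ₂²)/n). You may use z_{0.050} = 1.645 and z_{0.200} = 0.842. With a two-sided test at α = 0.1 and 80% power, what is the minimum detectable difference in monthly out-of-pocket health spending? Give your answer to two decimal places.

δ = (z_{α/2} + z_β) · √((σ₁²+σ₂²)/n)
  = (1.645 + 0.842) · √(9800/1325)
  = 2.487 · √7.3962
  = 2.487 · 2.7196
  = 6.7636

Minimum detectable difference ≈ 6.76 USD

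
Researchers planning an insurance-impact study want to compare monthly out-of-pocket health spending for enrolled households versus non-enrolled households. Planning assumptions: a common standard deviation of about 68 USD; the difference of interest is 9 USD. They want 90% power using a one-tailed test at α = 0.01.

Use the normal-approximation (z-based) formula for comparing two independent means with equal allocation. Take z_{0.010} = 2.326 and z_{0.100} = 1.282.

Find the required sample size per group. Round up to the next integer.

n = 1487 per group

n = (z_α + z_β)² · (σ₁² + σ₂²) / δ²
  = (2.326 + 1.282)² · (2·68² = 9248) / 9²
  = 13.0177 · 9248 / 81
  = 1486.26
Round up → n = 1487 per group.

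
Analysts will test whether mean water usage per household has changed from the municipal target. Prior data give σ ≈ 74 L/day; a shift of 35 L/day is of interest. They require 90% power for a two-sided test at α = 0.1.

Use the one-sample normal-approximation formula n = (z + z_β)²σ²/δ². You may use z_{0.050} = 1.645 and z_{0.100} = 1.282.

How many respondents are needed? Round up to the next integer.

n = (z_{α/2} + z_β)² · σ² / δ²
  = (1.645 + 1.282)² · 74² / 35²
  = 8.5673 · 5476 / 1225
  = 38.30
Round up → n = 39.

n = 39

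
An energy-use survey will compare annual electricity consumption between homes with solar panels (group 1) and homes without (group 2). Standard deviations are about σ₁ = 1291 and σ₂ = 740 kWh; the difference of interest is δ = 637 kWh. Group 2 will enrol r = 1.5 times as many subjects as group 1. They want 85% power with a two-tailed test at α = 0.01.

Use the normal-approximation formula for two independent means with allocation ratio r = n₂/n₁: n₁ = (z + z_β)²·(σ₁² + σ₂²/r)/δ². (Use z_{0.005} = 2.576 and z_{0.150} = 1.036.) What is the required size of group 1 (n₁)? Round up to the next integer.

n₁ = 66

n₁ = (z_{α/2} + z_β)² · (σ₁² + σ₂²/r) / δ²
   = (2.576 + 1.036)² · (1291² + 740²/1.5) / 637²
   = 13.0465 · (1666681 + 365066.7) / 405769
   = 13.0465 · 2031747.7 / 405769
   = 65.33
Round up → n₁ = 66; n₂ = r·n₁ = 1.5 × 66 = 99.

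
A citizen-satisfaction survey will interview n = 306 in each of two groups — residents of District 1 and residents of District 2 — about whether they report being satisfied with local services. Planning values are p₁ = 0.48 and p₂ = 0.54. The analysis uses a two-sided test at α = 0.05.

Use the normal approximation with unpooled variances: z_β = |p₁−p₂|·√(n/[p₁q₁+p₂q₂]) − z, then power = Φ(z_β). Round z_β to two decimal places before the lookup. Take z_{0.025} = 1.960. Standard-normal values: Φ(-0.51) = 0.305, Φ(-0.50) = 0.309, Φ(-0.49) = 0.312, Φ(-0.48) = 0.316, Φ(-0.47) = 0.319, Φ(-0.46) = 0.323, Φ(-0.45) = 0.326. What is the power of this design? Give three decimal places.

z_β = |p₁−p₂|·√(n/[p₁q₁+p₂q₂]) − z_{α/2}
    = 0.06 · √(306/0.4980) − 1.960
    = 0.06 · 24.7883 − 1.960
    = 1.4873 − 1.960 = -0.4727 → -0.47
Power = Φ(-0.47) = 0.319.

Power ≈ 0.319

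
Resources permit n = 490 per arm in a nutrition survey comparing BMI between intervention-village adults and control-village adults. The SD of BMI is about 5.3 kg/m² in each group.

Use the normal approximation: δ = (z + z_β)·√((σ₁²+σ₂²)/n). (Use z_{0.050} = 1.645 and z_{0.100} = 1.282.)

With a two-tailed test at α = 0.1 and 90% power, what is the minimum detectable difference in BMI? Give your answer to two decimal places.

δ = (z_{α/2} + z_β) · √((σ₁²+σ₂²)/n)
  = (1.645 + 1.282) · √(56.18/490)
  = 2.927 · √0.11465
  = 2.927 · 0.3386
  = 0.9911

Minimum detectable difference ≈ 0.99 kg/m²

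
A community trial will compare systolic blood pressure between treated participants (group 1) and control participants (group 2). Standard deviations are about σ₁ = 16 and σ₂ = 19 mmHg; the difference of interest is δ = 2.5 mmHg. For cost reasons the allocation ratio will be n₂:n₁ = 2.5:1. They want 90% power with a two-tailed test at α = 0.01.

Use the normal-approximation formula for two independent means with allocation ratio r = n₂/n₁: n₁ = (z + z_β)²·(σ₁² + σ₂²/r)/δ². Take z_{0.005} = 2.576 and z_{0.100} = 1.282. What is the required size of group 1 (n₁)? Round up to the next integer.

n₁ = (z_{α/2} + z_β)² · (σ₁² + σ₂²/r) / δ²
   = (2.576 + 1.282)² · (16² + 19²/2.5) / 2.5²
   = 14.8842 · (256 + 144.4) / 6.25
   = 14.8842 · 400.4 / 6.25
   = 953.54
Round up → n₁ = 954; n₂ = r·n₁ = 2.5 × 954 = 2385.

n₁ = 954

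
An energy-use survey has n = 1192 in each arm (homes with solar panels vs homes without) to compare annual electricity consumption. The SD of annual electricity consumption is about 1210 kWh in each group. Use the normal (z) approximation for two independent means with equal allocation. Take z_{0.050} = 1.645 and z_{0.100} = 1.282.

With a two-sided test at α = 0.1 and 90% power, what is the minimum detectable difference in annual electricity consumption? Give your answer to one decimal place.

δ = (z_{α/2} + z_β) · √((σ₁²+σ₂²)/n)
  = (1.645 + 1.282) · √(2928200/1192)
  = 2.927 · √2456.5
  = 2.927 · 49.5635
  = 145.0725

Minimum detectable difference ≈ 145.1 kWh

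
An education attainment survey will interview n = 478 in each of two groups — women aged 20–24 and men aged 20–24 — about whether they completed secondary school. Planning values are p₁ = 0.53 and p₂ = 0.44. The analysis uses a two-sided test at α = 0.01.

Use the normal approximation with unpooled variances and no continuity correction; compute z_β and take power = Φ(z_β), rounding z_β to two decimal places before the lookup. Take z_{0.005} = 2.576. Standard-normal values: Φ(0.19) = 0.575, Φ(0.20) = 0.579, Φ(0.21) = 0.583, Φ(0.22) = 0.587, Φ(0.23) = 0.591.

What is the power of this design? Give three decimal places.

z_β = |p₁−p₂|·√(n/[p₁q₁+p₂q₂]) − z_{α/2}
    = 0.09 · √(478/0.4955) − 2.576
    = 0.09 · 31.0593 − 2.576
    = 2.7953 − 2.576 = 0.2193 → 0.22
Power = Φ(0.22) = 0.587.

Power ≈ 0.587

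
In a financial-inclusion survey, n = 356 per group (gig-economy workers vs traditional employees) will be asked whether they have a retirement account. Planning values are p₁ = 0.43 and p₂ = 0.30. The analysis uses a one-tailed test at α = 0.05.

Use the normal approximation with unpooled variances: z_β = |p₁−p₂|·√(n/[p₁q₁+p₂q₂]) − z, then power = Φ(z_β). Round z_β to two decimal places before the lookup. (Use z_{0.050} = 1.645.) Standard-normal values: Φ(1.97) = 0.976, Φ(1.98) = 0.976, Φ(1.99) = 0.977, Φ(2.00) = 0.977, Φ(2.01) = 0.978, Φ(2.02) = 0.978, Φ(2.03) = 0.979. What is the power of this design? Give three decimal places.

z_β = |p₁−p₂|·√(n/[p₁q₁+p₂q₂]) − z_α
    = 0.13 · √(356/0.4551) − 1.645
    = 0.13 · 27.9687 − 1.645
    = 3.6359 − 1.645 = 1.9909 → 1.99
Power = Φ(1.99) = 0.977.

Power ≈ 0.977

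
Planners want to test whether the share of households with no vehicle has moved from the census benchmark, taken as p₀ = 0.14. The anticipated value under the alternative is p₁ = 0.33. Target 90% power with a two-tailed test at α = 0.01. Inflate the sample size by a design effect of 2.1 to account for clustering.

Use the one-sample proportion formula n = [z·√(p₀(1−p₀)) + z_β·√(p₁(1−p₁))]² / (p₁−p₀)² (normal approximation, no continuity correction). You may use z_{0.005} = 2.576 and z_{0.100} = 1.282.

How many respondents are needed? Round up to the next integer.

n = [z_{α/2}·√(p₀q₀) + z_β·√(p₁q₁)]² / (p₁ − p₀)²
  = [2.576·√(0.14·0.86) + 1.282·√(0.33·0.67)]² / (0.19)²
  = [2.576·0.3470 + 1.282·0.4702]² / 0.0361
  = [1.4967]² / 0.0361
  = 62.05
Design effect: 2.1 × 62.05 = 130.30.
Round up → n = 131.

n = 131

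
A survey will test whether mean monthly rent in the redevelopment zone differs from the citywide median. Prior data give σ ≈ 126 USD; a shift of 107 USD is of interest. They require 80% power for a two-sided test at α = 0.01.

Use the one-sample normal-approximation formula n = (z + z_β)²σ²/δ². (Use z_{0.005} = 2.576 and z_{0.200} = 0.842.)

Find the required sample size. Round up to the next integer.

n = 17

n = (z_{α/2} + z_β)² · σ² / δ²
  = (2.576 + 0.842)² · 126² / 107²
  = 11.6827 · 15876 / 11449
  = 16.20
Round up → n = 17.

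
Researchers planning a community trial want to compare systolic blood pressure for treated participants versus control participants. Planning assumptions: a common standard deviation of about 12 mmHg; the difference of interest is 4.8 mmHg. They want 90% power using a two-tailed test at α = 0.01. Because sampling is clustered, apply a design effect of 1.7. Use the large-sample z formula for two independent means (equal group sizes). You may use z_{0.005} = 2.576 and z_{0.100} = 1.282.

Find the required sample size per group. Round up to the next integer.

n = 317 per group

n = (z_{α/2} + z_β)² · (σ₁² + σ₂²) / δ²
  = (2.576 + 1.282)² · (2·12² = 288) / 4.8²
  = 14.8842 · 288 / 23.04
  = 186.05
Design effect: 1.7 × 186.05 = 316.29.
Round up → n = 317 per group.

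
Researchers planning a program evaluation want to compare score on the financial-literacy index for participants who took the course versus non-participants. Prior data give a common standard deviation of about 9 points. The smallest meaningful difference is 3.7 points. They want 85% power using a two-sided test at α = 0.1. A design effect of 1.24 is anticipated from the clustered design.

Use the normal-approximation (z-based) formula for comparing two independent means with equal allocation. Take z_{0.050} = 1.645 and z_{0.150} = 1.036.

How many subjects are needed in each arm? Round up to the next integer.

n = 106 per group

n = (z_{α/2} + z_β)² · (σ₁² + σ₂²) / δ²
  = (1.645 + 1.036)² · (2·9² = 162) / 3.7²
  = 7.1878 · 162 / 13.69
  = 85.06
Design effect: 1.24 × 85.06 = 105.47.
Round up → n = 106 per group.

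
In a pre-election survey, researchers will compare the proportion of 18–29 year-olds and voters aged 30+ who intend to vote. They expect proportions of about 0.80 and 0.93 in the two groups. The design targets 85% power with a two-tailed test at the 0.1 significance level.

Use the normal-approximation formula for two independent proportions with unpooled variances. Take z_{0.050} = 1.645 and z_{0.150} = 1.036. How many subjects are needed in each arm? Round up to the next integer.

n = 96 per group

n = (z_{α/2} + z_β)² · [p₁(1−p₁) + p₂(1−p₂)] / (p₁ − p₂)²
  = (1.645 + 1.036)² · (0.80·0.20 + 0.93·0.07) / (-0.13)²
  = (2.681)² · (0.1600 + 0.0651) / 0.0169
  = 7.1878 · 0.2251 / 0.0169
  = 95.74
Round up → n = 96 per group.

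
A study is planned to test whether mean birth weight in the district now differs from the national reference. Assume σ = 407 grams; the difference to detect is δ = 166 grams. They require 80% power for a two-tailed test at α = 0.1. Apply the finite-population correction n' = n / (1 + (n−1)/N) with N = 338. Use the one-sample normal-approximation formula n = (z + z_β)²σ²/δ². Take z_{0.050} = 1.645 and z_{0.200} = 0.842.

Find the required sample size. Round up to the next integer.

n = (z_{α/2} + z_β)² · σ² / δ²
  = (1.645 + 0.842)² · 407² / 166²
  = 6.1852 · 165649 / 27556
  = 37.18
Finite-population correction (N = 338): 37.18 / (1 + (37.18 − 1)/338) = 33.59.
Round up → n = 34.

n = 34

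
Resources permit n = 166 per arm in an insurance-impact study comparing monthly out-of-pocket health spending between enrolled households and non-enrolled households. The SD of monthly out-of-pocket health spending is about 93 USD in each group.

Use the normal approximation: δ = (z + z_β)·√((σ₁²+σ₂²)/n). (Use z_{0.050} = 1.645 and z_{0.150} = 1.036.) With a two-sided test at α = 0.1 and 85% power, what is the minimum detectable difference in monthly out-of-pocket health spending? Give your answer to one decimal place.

Minimum detectable difference ≈ 27.4 USD

δ = (z_{α/2} + z_β) · √((σ₁²+σ₂²)/n)
  = (1.645 + 1.036) · √(17298/166)
  = 2.681 · √104.2048
  = 2.681 · 10.2081
  = 27.3679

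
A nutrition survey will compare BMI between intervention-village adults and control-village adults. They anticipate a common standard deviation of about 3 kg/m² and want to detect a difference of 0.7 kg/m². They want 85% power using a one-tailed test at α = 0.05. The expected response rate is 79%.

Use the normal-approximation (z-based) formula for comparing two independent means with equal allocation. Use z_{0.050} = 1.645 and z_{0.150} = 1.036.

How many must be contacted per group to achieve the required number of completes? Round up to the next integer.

n = (z_α + z_β)² · (σ₁² + σ₂²) / δ²
  = (1.645 + 1.036)² · (2·3² = 18) / 0.7²
  = 7.1878 · 18 / 0.49
  = 264.04
Adjust for 79% response: 264.04 / 0.79 = 334.23.
Round up → n = 335 per group.

n = 335 per group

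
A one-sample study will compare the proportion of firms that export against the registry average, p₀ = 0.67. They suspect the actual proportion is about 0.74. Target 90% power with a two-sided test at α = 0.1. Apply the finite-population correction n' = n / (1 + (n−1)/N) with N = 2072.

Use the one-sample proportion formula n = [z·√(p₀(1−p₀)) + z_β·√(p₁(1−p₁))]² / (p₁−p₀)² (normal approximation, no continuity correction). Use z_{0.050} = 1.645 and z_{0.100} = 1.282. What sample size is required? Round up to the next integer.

n = [z_{α/2}·√(p₀q₀) + z_β·√(p₁q₁)]² / (p₁ − p₀)²
  = [1.645·√(0.67·0.33) + 1.282·√(0.74·0.26)]² / (0.07)²
  = [1.645·0.4702 + 1.282·0.4386]² / 0.0049
  = [1.3358]² / 0.0049
  = 364.17
Finite-population correction (N = 2072): 364.17 / (1 + (364.17 − 1)/2072) = 309.86.
Round up → n = 310.

n = 310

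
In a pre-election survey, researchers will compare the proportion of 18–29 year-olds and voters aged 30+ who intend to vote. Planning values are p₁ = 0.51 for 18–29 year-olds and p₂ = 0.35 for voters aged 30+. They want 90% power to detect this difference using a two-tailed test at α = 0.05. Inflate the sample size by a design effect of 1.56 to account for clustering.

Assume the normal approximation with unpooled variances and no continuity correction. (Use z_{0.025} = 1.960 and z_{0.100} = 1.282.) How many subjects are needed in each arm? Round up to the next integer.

n = (z_{α/2} + z_β)² · [p₁(1−p₁) + p₂(1−p₂)] / (p₁ − p₂)²
  = (1.960 + 1.282)² · (0.51·0.49 + 0.35·0.65) / (0.16)²
  = (3.242)² · (0.2499 + 0.2275) / 0.0256
  = 10.5106 · 0.4774 / 0.0256
  = 196.01
Design effect: 1.56 × 196.01 = 305.77.
Round up → n = 306 per group.

n = 306 per group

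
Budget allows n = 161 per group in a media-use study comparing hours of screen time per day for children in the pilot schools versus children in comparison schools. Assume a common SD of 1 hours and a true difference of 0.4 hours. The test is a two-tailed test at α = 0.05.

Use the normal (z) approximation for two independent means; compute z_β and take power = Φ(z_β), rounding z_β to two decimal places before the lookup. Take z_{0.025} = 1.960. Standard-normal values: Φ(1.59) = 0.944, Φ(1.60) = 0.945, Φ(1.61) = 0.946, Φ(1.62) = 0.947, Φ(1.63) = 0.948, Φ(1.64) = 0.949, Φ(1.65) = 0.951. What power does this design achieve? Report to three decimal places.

Power ≈ 0.948

z_β = δ·√(n/(σ₁²+σ₂²)) − z_{α/2}
    = 0.4 · √(161/2) − 1.960
    = 0.4 · 8.97218 − 1.960
    = 3.5889 − 1.960 = 1.6289 → 1.63
Power = Φ(1.63) = 0.948.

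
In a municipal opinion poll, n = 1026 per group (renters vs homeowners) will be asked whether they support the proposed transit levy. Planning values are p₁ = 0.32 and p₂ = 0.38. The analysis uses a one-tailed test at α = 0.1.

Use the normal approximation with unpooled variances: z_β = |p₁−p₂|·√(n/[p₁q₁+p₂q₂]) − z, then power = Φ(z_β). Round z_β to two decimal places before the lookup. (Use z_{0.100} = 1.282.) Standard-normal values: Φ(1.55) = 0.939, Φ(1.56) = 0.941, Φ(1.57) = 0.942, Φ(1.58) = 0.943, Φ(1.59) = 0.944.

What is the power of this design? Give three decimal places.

Power ≈ 0.942

z_β = |p₁−p₂|·√(n/[p₁q₁+p₂q₂]) − z_α
    = 0.06 · √(1026/0.4532) − 1.282
    = 0.06 · 47.5805 − 1.282
    = 2.8548 − 1.282 = 1.5728 → 1.57
Power = Φ(1.57) = 0.942.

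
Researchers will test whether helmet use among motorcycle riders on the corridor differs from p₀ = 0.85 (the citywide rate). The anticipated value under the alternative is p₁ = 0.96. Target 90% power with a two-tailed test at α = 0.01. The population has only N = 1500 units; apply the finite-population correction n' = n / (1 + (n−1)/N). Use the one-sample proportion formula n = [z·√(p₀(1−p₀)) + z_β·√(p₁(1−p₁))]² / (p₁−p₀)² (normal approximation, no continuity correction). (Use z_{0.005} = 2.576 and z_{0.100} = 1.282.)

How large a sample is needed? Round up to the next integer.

n = 106

n = [z_{α/2}·√(p₀q₀) + z_β·√(p₁q₁)]² / (p₁ − p₀)²
  = [2.576·√(0.85·0.15) + 1.282·√(0.96·0.04)]² / (0.11)²
  = [2.576·0.3571 + 1.282·0.1960]² / 0.0121
  = [1.1710]² / 0.0121
  = 113.33
Finite-population correction (N = 1500): 113.33 / (1 + (113.33 − 1)/1500) = 105.44.
Round up → n = 106.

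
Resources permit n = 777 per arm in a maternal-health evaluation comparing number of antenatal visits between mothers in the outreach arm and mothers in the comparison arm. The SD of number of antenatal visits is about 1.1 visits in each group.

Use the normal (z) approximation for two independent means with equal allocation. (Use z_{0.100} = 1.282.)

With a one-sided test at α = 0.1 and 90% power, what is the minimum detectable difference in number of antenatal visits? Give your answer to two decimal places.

Minimum detectable difference ≈ 0.14 visits

δ = (z_α + z_β) · √((σ₁²+σ₂²)/n)
  = (1.282 + 1.282) · √(2.42/777)
  = 2.564 · √0.00311
  = 2.564 · 0.0558
  = 0.1431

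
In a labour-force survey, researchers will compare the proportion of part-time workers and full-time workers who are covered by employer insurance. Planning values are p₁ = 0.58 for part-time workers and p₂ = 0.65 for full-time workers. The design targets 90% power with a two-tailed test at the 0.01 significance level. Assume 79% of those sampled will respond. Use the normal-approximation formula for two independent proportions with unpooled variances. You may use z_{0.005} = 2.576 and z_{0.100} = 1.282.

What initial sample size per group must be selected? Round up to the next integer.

n = (z_{α/2} + z_β)² · [p₁(1−p₁) + p₂(1−p₂)] / (p₁ − p₂)²
  = (2.576 + 1.282)² · (0.58·0.42 + 0.65·0.35) / (-0.07)²
  = (3.858)² · (0.2436 + 0.2275) / 0.0049
  = 14.8842 · 0.4711 / 0.0049
  = 1431.01
Adjust for 79% response: 1431.01 / 0.79 = 1811.40.
Round up → n = 1812 per group.

n = 1812 per group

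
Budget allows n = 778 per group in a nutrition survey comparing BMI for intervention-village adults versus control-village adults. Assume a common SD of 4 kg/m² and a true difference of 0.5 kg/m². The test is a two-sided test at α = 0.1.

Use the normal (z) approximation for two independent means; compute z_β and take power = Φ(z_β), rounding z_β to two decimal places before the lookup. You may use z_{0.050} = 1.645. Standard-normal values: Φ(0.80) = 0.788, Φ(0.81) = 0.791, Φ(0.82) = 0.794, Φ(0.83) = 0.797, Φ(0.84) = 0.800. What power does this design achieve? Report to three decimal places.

Power ≈ 0.794

z_β = δ·√(n/(σ₁²+σ₂²)) − z_{α/2}
    = 0.5 · √(778/32) − 1.645
    = 0.5 · 4.93077 − 1.645
    = 2.4654 − 1.645 = 0.8204 → 0.82
Power = Φ(0.82) = 0.794.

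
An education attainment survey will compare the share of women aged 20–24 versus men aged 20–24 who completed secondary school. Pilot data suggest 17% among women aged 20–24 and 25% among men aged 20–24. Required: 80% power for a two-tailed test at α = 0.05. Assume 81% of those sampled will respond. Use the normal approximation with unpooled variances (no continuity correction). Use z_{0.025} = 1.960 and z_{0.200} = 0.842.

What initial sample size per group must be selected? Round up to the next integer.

n = (z_{α/2} + z_β)² · [p₁(1−p₁) + p₂(1−p₂)] / (p₁ − p₂)²
  = (1.960 + 0.842)² · (0.17·0.83 + 0.25·0.75) / (-0.08)²
  = (2.802)² · (0.1411 + 0.1875) / 0.0064
  = 7.8512 · 0.3286 / 0.0064
  = 403.11
Adjust for 81% response: 403.11 / 0.81 = 497.67.
Round up → n = 498 per group.

n = 498 per group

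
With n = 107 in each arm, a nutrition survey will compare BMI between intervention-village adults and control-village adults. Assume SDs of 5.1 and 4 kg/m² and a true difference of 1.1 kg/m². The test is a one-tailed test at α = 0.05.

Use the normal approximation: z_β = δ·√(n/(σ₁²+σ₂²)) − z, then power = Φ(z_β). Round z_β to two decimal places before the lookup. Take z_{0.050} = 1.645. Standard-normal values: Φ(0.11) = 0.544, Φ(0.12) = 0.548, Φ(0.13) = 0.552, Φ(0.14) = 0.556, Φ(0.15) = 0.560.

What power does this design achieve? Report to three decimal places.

z_β = δ·√(n/(σ₁²+σ₂²)) − z_α
    = 1.1 · √(107/42.01) − 1.645
    = 1.1 · 1.59594 − 1.645
    = 1.7555 − 1.645 = 0.1105 → 0.11
Power = Φ(0.11) = 0.544.

Power ≈ 0.544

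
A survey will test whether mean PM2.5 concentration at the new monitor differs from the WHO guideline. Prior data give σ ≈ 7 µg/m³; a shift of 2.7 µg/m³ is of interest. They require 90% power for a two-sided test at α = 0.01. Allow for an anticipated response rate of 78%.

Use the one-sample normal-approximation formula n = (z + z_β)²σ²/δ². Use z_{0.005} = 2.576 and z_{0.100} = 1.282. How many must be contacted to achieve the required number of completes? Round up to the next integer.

n = 129

n = (z_{α/2} + z_β)² · σ² / δ²
  = (2.576 + 1.282)² · 7² / 2.7²
  = 14.8842 · 49 / 7.29
  = 100.04
Adjust for 78% response: 100.04 / 0.78 = 128.26.
Round up → n = 129.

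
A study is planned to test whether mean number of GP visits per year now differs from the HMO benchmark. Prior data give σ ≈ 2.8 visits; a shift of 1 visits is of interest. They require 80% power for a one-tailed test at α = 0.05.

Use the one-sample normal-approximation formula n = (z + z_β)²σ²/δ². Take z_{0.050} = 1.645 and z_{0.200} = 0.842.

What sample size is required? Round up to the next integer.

n = (z_α + z_β)² · σ² / δ²
  = (1.645 + 0.842)² · 2.8² / 1²
  = 6.1852 · 7.84 / 1
  = 48.49
Round up → n = 49.

n = 49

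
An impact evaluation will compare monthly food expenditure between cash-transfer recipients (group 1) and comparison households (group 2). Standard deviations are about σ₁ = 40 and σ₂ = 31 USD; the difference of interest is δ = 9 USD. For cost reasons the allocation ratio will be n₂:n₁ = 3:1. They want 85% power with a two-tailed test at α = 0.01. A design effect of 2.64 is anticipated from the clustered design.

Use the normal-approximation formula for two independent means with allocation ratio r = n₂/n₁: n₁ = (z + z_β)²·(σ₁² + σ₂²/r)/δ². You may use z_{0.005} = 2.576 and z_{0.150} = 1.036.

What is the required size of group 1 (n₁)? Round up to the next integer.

n₁ = (z_{α/2} + z_β)² · (σ₁² + σ₂²/r) / δ²
   = (2.576 + 1.036)² · (40² + 31²/3) / 9²
   = 13.0465 · (1600 + 320.3333) / 81
   = 13.0465 · 1920.3 / 81
   = 309.31
Design effect: 2.64 × 309.31 = 816.57.
Round up → n₁ = 817; n₂ = r·n₁ = 3 × 817 = 2451.

n₁ = 817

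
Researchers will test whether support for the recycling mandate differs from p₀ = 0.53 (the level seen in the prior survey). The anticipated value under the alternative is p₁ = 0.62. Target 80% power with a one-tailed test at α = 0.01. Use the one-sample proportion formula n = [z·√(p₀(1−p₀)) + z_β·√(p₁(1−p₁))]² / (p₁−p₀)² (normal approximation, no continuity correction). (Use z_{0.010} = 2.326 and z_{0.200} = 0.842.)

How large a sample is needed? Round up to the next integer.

n = [z_α·√(p₀q₀) + z_β·√(p₁q₁)]² / (p₁ − p₀)²
  = [2.326·√(0.53·0.47) + 0.842·√(0.62·0.38)]² / (0.09)²
  = [2.326·0.4991 + 0.842·0.4854]² / 0.0081
  = [1.5696]² / 0.0081
  = 304.15
Round up → n = 305.

n = 305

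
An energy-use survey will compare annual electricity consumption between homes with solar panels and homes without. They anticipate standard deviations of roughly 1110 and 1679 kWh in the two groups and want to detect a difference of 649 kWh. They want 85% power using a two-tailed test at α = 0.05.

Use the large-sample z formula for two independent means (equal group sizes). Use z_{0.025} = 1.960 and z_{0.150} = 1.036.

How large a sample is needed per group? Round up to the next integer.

n = 87 per group

n = (z_{α/2} + z_β)² · (σ₁² + σ₂²) / δ²
  = (1.960 + 1.036)² · (1110² + 1679² = 4051141) / 649²
  = 8.9760 · 4051141 / 421201
  = 86.33
Round up → n = 87 per group.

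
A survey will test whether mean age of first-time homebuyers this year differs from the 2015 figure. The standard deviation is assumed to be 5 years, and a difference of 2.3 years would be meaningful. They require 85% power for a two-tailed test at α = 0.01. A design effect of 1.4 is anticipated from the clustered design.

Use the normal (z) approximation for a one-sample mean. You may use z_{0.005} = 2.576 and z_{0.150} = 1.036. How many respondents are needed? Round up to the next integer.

n = 87

n = (z_{α/2} + z_β)² · σ² / δ²
  = (2.576 + 1.036)² · 5² / 2.3²
  = 13.0465 · 25 / 5.29
  = 61.66
Design effect: 1.4 × 61.66 = 86.32.
Round up → n = 87.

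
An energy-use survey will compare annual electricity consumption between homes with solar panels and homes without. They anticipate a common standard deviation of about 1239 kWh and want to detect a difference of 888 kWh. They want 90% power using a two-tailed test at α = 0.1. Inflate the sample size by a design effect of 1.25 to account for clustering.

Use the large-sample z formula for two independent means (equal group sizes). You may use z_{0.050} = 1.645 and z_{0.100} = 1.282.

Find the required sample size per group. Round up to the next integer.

n = 42 per group

n = (z_{α/2} + z_β)² · (σ₁² + σ₂²) / δ²
  = (1.645 + 1.282)² · (2·1239² = 3070242) / 888²
  = 8.5673 · 3070242 / 788544
  = 33.36
Design effect: 1.25 × 33.36 = 41.70.
Round up → n = 42 per group.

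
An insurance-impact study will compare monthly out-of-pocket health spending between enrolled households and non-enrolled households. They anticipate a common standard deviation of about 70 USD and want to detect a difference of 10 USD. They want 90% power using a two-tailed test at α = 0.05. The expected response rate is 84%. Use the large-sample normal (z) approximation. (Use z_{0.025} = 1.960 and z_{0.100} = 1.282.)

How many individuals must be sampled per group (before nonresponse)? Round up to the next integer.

n = 1227 per group

n = (z_{α/2} + z_β)² · (σ₁² + σ₂²) / δ²
  = (1.960 + 1.282)² · (2·70² = 9800) / 10²
  = 10.5106 · 9800 / 100
  = 1030.04
Adjust for 84% response: 1030.04 / 0.84 = 1226.23.
Round up → n = 1227 per group.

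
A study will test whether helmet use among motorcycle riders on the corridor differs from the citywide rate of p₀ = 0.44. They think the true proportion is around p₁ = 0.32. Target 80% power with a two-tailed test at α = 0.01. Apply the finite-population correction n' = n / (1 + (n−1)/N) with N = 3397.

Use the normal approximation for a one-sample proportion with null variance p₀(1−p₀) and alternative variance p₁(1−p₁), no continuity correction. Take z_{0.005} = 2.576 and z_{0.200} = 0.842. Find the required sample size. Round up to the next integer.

n = 184

n = [z_{α/2}·√(p₀q₀) + z_β·√(p₁q₁)]² / (p₁ − p₀)²
  = [2.576·√(0.44·0.56) + 0.842·√(0.32·0.68)]² / (-0.12)²
  = [2.576·0.4964 + 0.842·0.4665]² / 0.0144
  = [1.6715]² / 0.0144
  = 194.01
Finite-population correction (N = 3397): 194.01 / (1 + (194.01 − 1)/3397) = 183.58.
Round up → n = 184.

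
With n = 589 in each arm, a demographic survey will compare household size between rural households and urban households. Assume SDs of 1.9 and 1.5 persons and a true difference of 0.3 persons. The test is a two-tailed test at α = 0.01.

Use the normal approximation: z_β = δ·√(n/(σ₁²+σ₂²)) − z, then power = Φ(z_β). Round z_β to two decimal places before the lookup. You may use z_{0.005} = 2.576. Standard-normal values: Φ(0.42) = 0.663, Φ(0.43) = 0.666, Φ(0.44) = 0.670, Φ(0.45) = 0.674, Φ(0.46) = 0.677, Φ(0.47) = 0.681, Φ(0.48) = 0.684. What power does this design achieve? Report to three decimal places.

z_β = δ·√(n/(σ₁²+σ₂²)) − z_{α/2}
    = 0.3 · √(589/5.86) − 2.576
    = 0.3 · 10.02556 − 2.576
    = 3.0077 − 2.576 = 0.4317 → 0.43
Power = Φ(0.43) = 0.666.

Power ≈ 0.666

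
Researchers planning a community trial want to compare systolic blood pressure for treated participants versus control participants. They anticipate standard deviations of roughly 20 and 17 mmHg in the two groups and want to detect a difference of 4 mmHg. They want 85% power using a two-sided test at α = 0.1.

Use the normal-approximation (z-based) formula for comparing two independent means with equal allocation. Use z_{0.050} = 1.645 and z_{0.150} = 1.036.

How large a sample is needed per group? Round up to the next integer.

n = (z_{α/2} + z_β)² · (σ₁² + σ₂²) / δ²
  = (1.645 + 1.036)² · (20² + 17² = 689) / 4²
  = 7.1878 · 689 / 16
  = 309.52
Round up → n = 310 per group.

n = 310 per group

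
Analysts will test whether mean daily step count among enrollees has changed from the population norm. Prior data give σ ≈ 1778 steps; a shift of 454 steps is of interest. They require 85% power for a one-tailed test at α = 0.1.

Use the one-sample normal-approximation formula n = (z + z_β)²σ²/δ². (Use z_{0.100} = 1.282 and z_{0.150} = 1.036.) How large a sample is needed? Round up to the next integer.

n = (z_α + z_β)² · σ² / δ²
  = (1.282 + 1.036)² · 1778² / 454²
  = 5.3731 · 3161284 / 206116
  = 82.41
Round up → n = 83.

n = 83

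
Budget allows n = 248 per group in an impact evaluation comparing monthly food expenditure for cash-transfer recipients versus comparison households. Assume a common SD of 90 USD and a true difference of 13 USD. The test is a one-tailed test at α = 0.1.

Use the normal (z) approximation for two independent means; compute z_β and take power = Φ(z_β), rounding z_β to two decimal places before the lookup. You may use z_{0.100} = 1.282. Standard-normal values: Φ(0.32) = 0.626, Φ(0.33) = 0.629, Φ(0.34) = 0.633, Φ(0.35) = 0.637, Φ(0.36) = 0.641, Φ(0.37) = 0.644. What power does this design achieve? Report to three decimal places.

Power ≈ 0.629

z_β = δ·√(n/(σ₁²+σ₂²)) − z_α
    = 13 · √(248/16200) − 1.282
    = 13 · 0.12373 − 1.282
    = 1.6085 − 1.282 = 0.3265 → 0.33
Power = Φ(0.33) = 0.629.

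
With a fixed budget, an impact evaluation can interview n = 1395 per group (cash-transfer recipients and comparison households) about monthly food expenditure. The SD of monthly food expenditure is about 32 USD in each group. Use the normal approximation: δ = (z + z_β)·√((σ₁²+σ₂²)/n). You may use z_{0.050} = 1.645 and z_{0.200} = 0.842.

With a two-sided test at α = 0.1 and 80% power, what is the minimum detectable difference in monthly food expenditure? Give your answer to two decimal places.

Minimum detectable difference ≈ 3.01 USD

δ = (z_{α/2} + z_β) · √((σ₁²+σ₂²)/n)
  = (1.645 + 0.842) · √(2048/1395)
  = 2.487 · √1.4681
  = 2.487 · 1.2117
  = 3.0134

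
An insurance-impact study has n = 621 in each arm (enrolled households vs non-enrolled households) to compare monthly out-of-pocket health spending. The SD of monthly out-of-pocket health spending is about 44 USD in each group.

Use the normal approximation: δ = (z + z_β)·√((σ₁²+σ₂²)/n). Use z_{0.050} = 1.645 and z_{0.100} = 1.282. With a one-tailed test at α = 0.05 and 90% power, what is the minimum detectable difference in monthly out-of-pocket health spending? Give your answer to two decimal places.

δ = (z_α + z_β) · √((σ₁²+σ₂²)/n)
  = (1.645 + 1.282) · √(3872/621)
  = 2.927 · √6.2351
  = 2.927 · 2.4970
  = 7.3088

Minimum detectable difference ≈ 7.31 USD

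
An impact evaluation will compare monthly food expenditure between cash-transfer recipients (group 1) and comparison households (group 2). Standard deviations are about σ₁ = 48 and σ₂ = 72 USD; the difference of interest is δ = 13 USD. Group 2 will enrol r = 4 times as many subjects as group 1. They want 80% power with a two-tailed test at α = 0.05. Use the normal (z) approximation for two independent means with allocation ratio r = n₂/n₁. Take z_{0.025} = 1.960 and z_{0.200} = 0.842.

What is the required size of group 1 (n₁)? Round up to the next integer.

n₁ = 168

n₁ = (z_{α/2} + z_β)² · (σ₁² + σ₂²/r) / δ²
   = (1.960 + 0.842)² · (48² + 72²/4) / 13²
   = 7.8512 · (2304 + 1296) / 169
   = 7.8512 · 3600 / 169
   = 167.24
Round up → n₁ = 168; n₂ = r·n₁ = 4 × 168 = 672.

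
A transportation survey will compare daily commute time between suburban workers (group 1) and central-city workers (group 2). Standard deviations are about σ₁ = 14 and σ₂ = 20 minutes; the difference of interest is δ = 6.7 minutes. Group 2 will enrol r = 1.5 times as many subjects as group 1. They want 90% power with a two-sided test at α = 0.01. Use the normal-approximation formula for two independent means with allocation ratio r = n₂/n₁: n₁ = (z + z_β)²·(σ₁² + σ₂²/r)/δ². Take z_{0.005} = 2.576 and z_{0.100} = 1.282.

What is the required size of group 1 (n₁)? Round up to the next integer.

n₁ = 154

n₁ = (z_{α/2} + z_β)² · (σ₁² + σ₂²/r) / δ²
   = (2.576 + 1.282)² · (14² + 20²/1.5) / 6.7²
   = 14.8842 · (196 + 266.6667) / 44.89
   = 14.8842 · 462.6667 / 44.89
   = 153.41
Round up → n₁ = 154; n₂ = r·n₁ = 1.5 × 154 = 231.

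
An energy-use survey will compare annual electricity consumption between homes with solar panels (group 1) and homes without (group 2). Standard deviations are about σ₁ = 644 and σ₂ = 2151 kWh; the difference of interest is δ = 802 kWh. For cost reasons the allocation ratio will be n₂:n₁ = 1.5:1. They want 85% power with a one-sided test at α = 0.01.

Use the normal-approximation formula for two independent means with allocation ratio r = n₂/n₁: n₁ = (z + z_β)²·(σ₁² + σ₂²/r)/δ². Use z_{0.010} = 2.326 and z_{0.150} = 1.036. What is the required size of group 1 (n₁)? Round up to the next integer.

n₁ = (z_α + z_β)² · (σ₁² + σ₂²/r) / δ²
   = (2.326 + 1.036)² · (644² + 2151²/1.5) / 802²
   = 11.3030 · (414736 + 3084534) / 643204
   = 11.3030 · 3499270 / 643204
   = 61.49
Round up → n₁ = 62; n₂ = r·n₁ = 1.5 × 62 = 93.

n₁ = 62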